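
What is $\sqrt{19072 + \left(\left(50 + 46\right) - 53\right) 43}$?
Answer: $\sqrt{20921} \approx 144.64$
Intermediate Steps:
$\sqrt{19072 + \left(\left(50 + 46\right) - 53\right) 43} = \sqrt{19072 + \left(96 - 53\right) 43} = \sqrt{19072 + 43 \cdot 43} = \sqrt{19072 + 1849} = \sqrt{20921}$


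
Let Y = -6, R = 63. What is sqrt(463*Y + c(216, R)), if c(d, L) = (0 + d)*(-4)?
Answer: I*sqrt(3642) ≈ 60.349*I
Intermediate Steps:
c(d, L) = -4*d (c(d, L) = d*(-4) = -4*d)
sqrt(463*Y + c(216, R)) = sqrt(463*(-6) - 4*216) = sqrt(-2778 - 864) = sqrt(-3642) = I*sqrt(3642)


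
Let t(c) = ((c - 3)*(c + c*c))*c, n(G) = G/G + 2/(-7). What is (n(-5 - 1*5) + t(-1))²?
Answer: 25/49 ≈ 0.51020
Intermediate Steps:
n(G) = 5/7 (n(G) = 1 + 2*(-⅐) = 1 - 2/7 = 5/7)
t(c) = c*(-3 + c)*(c + c²) (t(c) = ((-3 + c)*(c + c²))*c = c*(-3 + c)*(c + c²))
(n(-5 - 1*5) + t(-1))² = (5/7 + (-1)²*(-3 + (-1)² - 2*(-1)))² = (5/7 + 1*(-3 + 1 + 2))² = (5/7 + 1*0)² = (5/7 + 0)² = (5/7)² = 25/49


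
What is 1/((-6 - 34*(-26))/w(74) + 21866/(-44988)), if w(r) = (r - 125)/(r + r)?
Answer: -382398/974505973 ≈ -0.00039240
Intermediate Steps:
w(r) = (-125 + r)/(2*r) (w(r) = (-125 + r)/((2*r)) = (-125 + r)*(1/(2*r)) = (-125 + r)/(2*r))
1/((-6 - 34*(-26))/w(74) + 21866/(-44988)) = 1/((-6 - 34*(-26))/(((½)*(-125 + 74)/74)) + 21866/(-44988)) = 1/((-6 + 884)/(((½)*(1/74)*(-51))) + 21866*(-1/44988)) = 1/(878/(-51/148) - 10933/22494) = 1/(878*(-148/51) - 10933/22494) = 1/(-129944/51 - 10933/22494) = 1/(-974505973/382398) = -382398/974505973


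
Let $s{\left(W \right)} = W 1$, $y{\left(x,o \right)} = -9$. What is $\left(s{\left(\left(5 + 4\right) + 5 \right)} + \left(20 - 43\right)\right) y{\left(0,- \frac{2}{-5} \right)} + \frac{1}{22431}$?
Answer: $\frac{1816912}{22431} \approx 81.0$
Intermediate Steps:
$s{\left(W \right)} = W$
$\left(s{\left(\left(5 + 4\right) + 5 \right)} + \left(20 - 43\right)\right) y{\left(0,- \frac{2}{-5} \right)} + \frac{1}{22431} = \left(\left(\left(5 + 4\right) + 5\right) + \left(20 - 43\right)\right) \left(-9\right) + \frac{1}{22431} = \left(\left(9 + 5\right) - 23\right) \left(-9\right) + \frac{1}{22431} = \left(14 - 23\right) \left(-9\right) + \frac{1}{22431} = \left(-9\right) \left(-9\right) + \frac{1}{22431} = 81 + \frac{1}{22431} = \frac{1816912}{22431}$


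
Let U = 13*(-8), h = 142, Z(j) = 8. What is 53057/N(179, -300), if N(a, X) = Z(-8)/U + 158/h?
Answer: 48971611/956 ≈ 51226.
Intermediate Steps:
U = -104
N(a, X) = 956/923 (N(a, X) = 8/(-104) + 158/142 = 8*(-1/104) + 158*(1/142) = -1/13 + 79/71 = 956/923)
53057/N(179, -300) = 53057/(956/923) = 53057*(923/956) = 48971611/956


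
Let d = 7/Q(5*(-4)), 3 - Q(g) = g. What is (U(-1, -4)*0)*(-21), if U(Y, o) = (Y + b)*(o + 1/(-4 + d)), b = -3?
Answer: 0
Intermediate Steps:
Q(g) = 3 - g
d = 7/23 (d = 7/(3 - 5*(-4)) = 7/(3 - 1*(-20)) = 7/(3 + 20) = 7/23 ≈ 0.30435)
U(Y, o) = (-3 + Y)*(-23/85 + o) (U(Y, o) = (Y - 3)*(o + 1/(-4 + 7/23)) = (-3 + Y)*(o + 1/(-85/23)) = (-3 + Y)*(o - 23/85) = (-3 + Y)*(-23/85 + o))
(U(-1, -4)*0)*(-21) = ((69/85 - 3*(-4) - 23/85*(-1) - 1*(-4))*0)*(-21) = ((69/85 + 12 + 23/85 + 4)*0)*(-21) = ((1452/85)*0)*(-21) = 0*(-21) = 0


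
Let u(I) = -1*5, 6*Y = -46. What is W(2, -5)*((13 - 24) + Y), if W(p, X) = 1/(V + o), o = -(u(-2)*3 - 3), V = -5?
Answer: -56/39 ≈ -1.4359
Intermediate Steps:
Y = -23/3 (Y = (1/6)*(-46) = -23/3 ≈ -7.6667)
u(I) = -5
o = 18 (o = -(-5*3 - 3) = -(-15 - 3) = -1*(-18) = 18)
W(p, X) = 1/13 (W(p, X) = 1/(-5 + 18) = 1/13)
W(2, -5)*((13 - 24) + Y) = ((13 - 24) - 23/3)/13 = (-11 - 23/3)/13 = (1/13)*(-56/3) = -56/39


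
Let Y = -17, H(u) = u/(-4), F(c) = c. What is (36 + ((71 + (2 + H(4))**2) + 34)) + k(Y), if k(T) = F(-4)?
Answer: 138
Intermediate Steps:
H(u) = -u/4 (H(u) = u*(-1/4) = -u/4)
k(T) = -4
(36 + ((71 + (2 + H(4))**2) + 34)) + k(Y) = (36 + ((71 + (2 - 1/4*4)**2) + 34)) - 4 = (36 + ((71 + (2 - 1)**2) + 34)) - 4 = (36 + ((71 + 1**2) + 34)) - 4 = (36 + ((71 + 1) + 34)) - 4 = (36 + (72 + 34)) - 4 = (36 + 106) - 4 = 142 - 4 = 138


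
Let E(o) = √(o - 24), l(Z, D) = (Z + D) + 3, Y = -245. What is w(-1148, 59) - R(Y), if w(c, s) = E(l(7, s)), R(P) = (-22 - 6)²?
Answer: -784 + 3*√5 ≈ -777.29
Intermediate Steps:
l(Z, D) = 3 + D + Z (l(Z, D) = (D + Z) + 3 = 3 + D + Z)
R(P) = 784 (R(P) = (-28)² = 784)
E(o) = √(-24 + o)
w(c, s) = √(-14 + s) (w(c, s) = √(-24 + (3 + s + 7)) = √(-24 + (10 + s)) = √(-14 + s))
w(-1148, 59) - R(Y) = √(-14 + 59) - 1*784 = √45 - 784 = 3*√5 - 784 = -784 + 3*√5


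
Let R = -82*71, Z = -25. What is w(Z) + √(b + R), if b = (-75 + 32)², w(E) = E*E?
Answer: 625 + I*√3973 ≈ 625.0 + 63.032*I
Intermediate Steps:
w(E) = E²
b = 1849 (b = (-43)² = 1849)
R = -5822
w(Z) + √(b + R) = (-25)² + √(1849 - 5822) = 625 + √(-3973) = 625 + I*√3973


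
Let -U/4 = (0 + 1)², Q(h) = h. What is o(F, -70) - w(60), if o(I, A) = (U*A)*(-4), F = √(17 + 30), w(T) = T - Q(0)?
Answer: -1180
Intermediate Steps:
U = -4 (U = -4*(0 + 1)² = -4*1² = -4*1 = -4)
w(T) = T (w(T) = T - 1*0 = T + 0 = T)
F = √47 ≈ 6.8557
o(I, A) = 16*A (o(I, A) = -4*A*(-4) = 16*A)
o(F, -70) - w(60) = 16*(-70) - 1*60 = -1120 - 60 = -1180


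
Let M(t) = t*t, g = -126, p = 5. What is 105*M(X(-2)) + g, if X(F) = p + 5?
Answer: 10374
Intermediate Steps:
X(F) = 10 (X(F) = 5 + 5 = 10)
M(t) = t²
105*M(X(-2)) + g = 105*10² - 126 = 105*100 - 126 = 10500 - 126 = 10374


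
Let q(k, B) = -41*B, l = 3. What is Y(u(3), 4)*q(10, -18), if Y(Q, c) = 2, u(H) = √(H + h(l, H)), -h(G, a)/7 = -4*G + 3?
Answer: 1476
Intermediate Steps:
h(G, a) = -21 + 28*G (h(G, a) = -7*(-4*G + 3) = -7*(3 - 4*G) = -21 + 28*G)
u(H) = √(63 + H) (u(H) = √(H + (-21 + 28*3)) = √(H + (-21 + 84)) = √(H + 63) = √(63 + H))
Y(u(3), 4)*q(10, -18) = 2*(-41*(-18)) = 2*738 = 1476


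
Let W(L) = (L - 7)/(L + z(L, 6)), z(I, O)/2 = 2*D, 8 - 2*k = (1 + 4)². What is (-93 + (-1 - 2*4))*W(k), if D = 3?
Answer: 3162/7 ≈ 451.71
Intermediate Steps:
k = -17/2 (k = 4 - (1 + 4)²/2 = 4 - ½*5² = 4 - ½*25 = 4 - 25/2 = -17/2 ≈ -8.5000)
z(I, O) = 12 (z(I, O) = 2*(2*3) = 2*6 = 12)
W(L) = (-7 + L)/(12 + L) (W(L) = (L - 7)/(L + 12) = (-7 + L)/(12 + L))
(-93 + (-1 - 2*4))*W(k) = (-93 + (-1 - 2*4))*((-7 - 17/2)/(12 - 17/2)) = (-93 + (-1 - 8))*(-31/2/(7/2)) = (-93 - 9)*((2/7)*(-31/2)) = -102*(-31/7) = 3162/7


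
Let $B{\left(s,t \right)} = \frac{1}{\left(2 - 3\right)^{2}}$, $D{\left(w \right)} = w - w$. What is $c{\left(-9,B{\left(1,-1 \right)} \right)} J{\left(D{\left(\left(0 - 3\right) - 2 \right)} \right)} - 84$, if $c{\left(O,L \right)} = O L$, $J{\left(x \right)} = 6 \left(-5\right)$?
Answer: $186$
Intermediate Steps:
$D{\left(w \right)} = 0$
$B{\left(s,t \right)} = 1$ ($B{\left(s,t \right)} = \frac{1}{\left(-1\right)^{2}} = 1^{-1} = 1$)
$J{\left(x \right)} = -30$
$c{\left(O,L \right)} = L O$
$c{\left(-9,B{\left(1,-1 \right)} \right)} J{\left(D{\left(\left(0 - 3\right) - 2 \right)} \right)} - 84 = 1 \left(-9\right) \left(-30\right) - 84 = \left(-9\right) \left(-30\right) - 84 = 270 - 84 = 186$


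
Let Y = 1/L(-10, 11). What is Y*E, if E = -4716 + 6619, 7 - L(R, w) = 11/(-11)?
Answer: 1903/8 ≈ 237.88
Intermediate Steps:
L(R, w) = 8 (L(R, w) = 7 - 11/(-11) = 7 - 11*(-1)/11 = 7 - 1*(-1) = 7 + 1 = 8)
E = 1903
Y = ⅛ (Y = 1/8 = ⅛ ≈ 0.12500)
Y*E = (⅛)*1903 = 1903/8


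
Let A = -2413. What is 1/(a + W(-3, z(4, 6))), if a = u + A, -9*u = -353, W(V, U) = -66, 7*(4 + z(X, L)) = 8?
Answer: -9/21958 ≈ -0.00040987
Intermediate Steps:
z(X, L) = -20/7 (z(X, L) = -4 + (⅐)*8 = -4 + 8/7 = -20/7)
u = 353/9 (u = -⅑*(-353) = 353/9 ≈ 39.222)
a = -21364/9 (a = 353/9 - 2413 = -21364/9 ≈ -2373.8)
1/(a + W(-3, z(4, 6))) = 1/(-21364/9 - 66) = 1/(-21958/9) = -9/21958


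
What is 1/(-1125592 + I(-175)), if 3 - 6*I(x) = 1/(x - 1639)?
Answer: -10884/12250937885 ≈ -8.8842e-7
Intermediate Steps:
I(x) = ½ - 1/(6*(-1639 + x)) (I(x) = ½ - 1/(6*(x - 1639)) = ½ - 1/(6*(-1639 + x)))
1/(-1125592 + I(-175)) = 1/(-1125592 + (-4918 + 3*(-175))/(6*(-1639 - 175))) = 1/(-1125592 + (⅙)*(-4918 - 525)/(-1814)) = 1/(-1125592 + (⅙)*(-1/1814)*(-5443)) = 1/(-1125592 + 5443/10884) = 1/(-12250937885/10884) = -10884/12250937885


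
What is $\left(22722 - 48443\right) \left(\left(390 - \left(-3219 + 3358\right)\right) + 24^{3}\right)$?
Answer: $-362023075$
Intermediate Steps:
$\left(22722 - 48443\right) \left(\left(390 - \left(-3219 + 3358\right)\right) + 24^{3}\right) = - 25721 \left(\left(390 - 139\right) + 13824\right) = - 25721 \left(251 + 13824\right) = \left(-25721\right) 14075 = -362023075$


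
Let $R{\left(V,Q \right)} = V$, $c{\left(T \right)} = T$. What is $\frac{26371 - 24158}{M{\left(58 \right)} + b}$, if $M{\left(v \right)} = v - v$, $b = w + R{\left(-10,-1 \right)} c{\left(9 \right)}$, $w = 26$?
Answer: $- \frac{2213}{64} \approx -34.578$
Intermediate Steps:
$b = -64$ ($b = 26 - 90 = -64$)
$M{\left(v \right)} = 0$
$\frac{26371 - 24158}{M{\left(58 \right)} + b} = \frac{26371 - 24158}{0 - 64} = \frac{2213}{-64} = 2213 \left(- \frac{1}{64}\right) = - \frac{2213}{64}$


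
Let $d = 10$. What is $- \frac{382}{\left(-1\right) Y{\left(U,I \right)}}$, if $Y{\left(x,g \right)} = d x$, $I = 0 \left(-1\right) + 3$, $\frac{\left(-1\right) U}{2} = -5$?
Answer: $\frac{191}{50} \approx 3.82$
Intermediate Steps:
$U = 10$ ($U = \left(-2\right) \left(-5\right) = 10$)
$I = 3$ ($I = 0 + 3 = 3$)
$Y{\left(x,g \right)} = 10 x$
$- \frac{382}{\left(-1\right) Y{\left(U,I \right)}} = - \frac{382}{\left(-1\right) 10 \cdot 10} = - \frac{382}{\left(-1\right) 100} = - \frac{382}{-100} = \left(-382\right) \left(- \frac{1}{100}\right) = \frac{191}{50}$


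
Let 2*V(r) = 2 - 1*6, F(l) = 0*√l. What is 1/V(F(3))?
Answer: -½ ≈ -0.50000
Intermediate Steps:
F(l) = 0
V(r) = -2 (V(r) = (2 - 1*6)/2 = (2 - 6)/2 = (½)*(-4) = -2)
1/V(F(3)) = 1/(-2) = -½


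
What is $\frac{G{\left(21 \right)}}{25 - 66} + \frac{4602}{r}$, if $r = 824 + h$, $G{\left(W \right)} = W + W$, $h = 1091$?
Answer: $\frac{108252}{78515} \approx 1.3787$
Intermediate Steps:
$G{\left(W \right)} = 2 W$
$r = 1915$ ($r = 824 + 1091 = 1915$)
$\frac{G{\left(21 \right)}}{25 - 66} + \frac{4602}{r} = \frac{2 \cdot 21}{25 - 66} + \frac{4602}{1915} = \frac{42}{25 - 66} + 4602 \cdot \frac{1}{1915} = \frac{42}{-41} + \frac{4602}{1915} = 42 \left(- \frac{1}{41}\right) + \frac{4602}{1915} = - \frac{42}{41} + \frac{4602}{1915} = \frac{108252}{78515}$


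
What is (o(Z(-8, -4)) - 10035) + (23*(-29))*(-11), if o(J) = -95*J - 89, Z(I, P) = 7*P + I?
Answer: 633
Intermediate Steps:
Z(I, P) = I + 7*P
o(J) = -89 - 95*J
(o(Z(-8, -4)) - 10035) + (23*(-29))*(-11) = ((-89 - 95*(-8 + 7*(-4))) - 10035) + (23*(-29))*(-11) = ((-89 - 95*(-8 - 28)) - 10035) - 667*(-11) = ((-89 - 95*(-36)) - 10035) + 7337 = ((-89 + 3420) - 10035) + 7337 = (3331 - 10035) + 7337 = -6704 + 7337 = 633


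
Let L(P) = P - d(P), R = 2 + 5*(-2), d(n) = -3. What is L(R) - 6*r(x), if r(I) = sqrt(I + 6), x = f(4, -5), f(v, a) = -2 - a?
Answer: -23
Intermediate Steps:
R = -8 (R = 2 - 10 = -8)
L(P) = 3 + P (L(P) = P - 1*(-3) = P + 3 = 3 + P)
x = 3 (x = -2 - 1*(-5) = -2 + 5 = 3)
r(I) = sqrt(6 + I)
L(R) - 6*r(x) = (3 - 8) - 6*sqrt(6 + 3) = -5 - 6*sqrt(9) = -5 - 6*3 = -5 - 18 = -23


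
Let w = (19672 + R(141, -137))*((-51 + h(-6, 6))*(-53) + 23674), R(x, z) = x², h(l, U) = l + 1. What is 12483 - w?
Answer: -1053758543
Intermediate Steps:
h(l, U) = 1 + l
w = 1053771026 (w = (19672 + 141²)*((-51 + (1 - 6))*(-53) + 23674) = (19672 + 19881)*((-51 - 5)*(-53) + 23674) = 39553*(-56*(-53) + 23674) = 39553*(2968 + 23674) = 39553*26642 = 1053771026)
12483 - w = 12483 - 1*1053771026 = 12483 - 1053771026 = -1053758543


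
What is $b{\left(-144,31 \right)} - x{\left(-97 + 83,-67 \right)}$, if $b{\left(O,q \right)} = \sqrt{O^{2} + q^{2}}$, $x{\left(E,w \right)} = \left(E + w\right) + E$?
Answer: $95 + \sqrt{21697} \approx 242.3$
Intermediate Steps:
$x{\left(E,w \right)} = w + 2 E$
$b{\left(-144,31 \right)} - x{\left(-97 + 83,-67 \right)} = \sqrt{\left(-144\right)^{2} + 31^{2}} - \left(-67 + 2 \left(-97 + 83\right)\right) = \sqrt{20736 + 961} - \left(-67 + 2 \left(-14\right)\right) = \sqrt{21697} - \left(-67 - 28\right) = \sqrt{21697} - -95 = \sqrt{21697} + 95 = 95 + \sqrt{21697}$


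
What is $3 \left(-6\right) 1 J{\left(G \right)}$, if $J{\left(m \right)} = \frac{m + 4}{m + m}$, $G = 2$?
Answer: $-27$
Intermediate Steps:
$J{\left(m \right)} = \frac{4 + m}{2 m}$
$3 \left(-6\right) 1 J{\left(G \right)} = 3 \left(-6\right) 1 \frac{4 + 2}{2 \cdot 2} = \left(-18\right) 1 \cdot \frac{1}{2} \cdot \frac{1}{2} \cdot 6 = \left(-18\right) \frac{3}{2} = -27$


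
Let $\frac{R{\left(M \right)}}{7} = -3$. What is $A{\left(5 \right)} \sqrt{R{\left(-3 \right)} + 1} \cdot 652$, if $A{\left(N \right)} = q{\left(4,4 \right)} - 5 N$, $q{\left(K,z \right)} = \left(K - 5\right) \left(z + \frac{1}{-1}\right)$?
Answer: $- 36512 i \sqrt{5} \approx - 81643.0 i$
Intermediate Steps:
$q{\left(K,z \right)} = \left(-1 + z\right) \left(-5 + K\right)$ ($q{\left(K,z \right)} = \left(-5 + K\right) \left(z - 1\right) = \left(-5 + K\right) \left(-1 + z\right) = \left(-1 + z\right) \left(-5 + K\right)$)
$R{\left(M \right)} = -21$ ($R{\left(M \right)} = 7 \left(-3\right) = -21$)
$A{\left(N \right)} = -3 - 5 N$ ($A{\left(N \right)} = \left(5 - 4 - 20 + 4 \cdot 4\right) - 5 N = \left(5 - 4 - 20 + 16\right) - 5 N = -3 - 5 N$)
$A{\left(5 \right)} \sqrt{R{\left(-3 \right)} + 1} \cdot 652 = \left(-3 - 25\right) \sqrt{-21 + 1} \cdot 652 = \left(-3 - 25\right) \sqrt{-20} \cdot 652 = - 28 \cdot 2 i \sqrt{5} \cdot 652 = - 56 i \sqrt{5} \cdot 652 = - 36512 i \sqrt{5}$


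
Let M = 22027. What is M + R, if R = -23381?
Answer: -1354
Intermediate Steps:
M + R = 22027 - 23381 = -1354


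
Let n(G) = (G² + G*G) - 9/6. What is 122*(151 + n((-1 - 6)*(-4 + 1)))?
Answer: 125843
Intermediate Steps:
n(G) = -3/2 + 2*G² (n(G) = (G² + G²) - 9*⅙ = 2*G² - 3/2 = -3/2 + 2*G²)
122*(151 + n((-1 - 6)*(-4 + 1))) = 122*(151 + (-3/2 + 2*((-1 - 6)*(-4 + 1))²)) = 122*(151 + (-3/2 + 2*(-7*(-3))²)) = 122*(151 + (-3/2 + 2*21²)) = 122*(151 + (-3/2 + 2*441)) = 122*(151 + (-3/2 + 882)) = 122*(151 + 1761/2) = 122*(2063/2) = 125843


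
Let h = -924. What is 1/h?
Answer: -1/924 ≈ -0.0010823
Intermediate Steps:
1/h = 1/(-924) = -1/924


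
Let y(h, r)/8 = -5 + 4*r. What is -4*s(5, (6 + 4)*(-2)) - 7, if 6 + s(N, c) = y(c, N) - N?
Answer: -443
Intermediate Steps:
y(h, r) = -40 + 32*r (y(h, r) = 8*(-5 + 4*r) = -40 + 32*r)
s(N, c) = -46 + 31*N (s(N, c) = -6 + ((-40 + 32*N) - N) = -6 + (-40 + 31*N) = -46 + 31*N)
-4*s(5, (6 + 4)*(-2)) - 7 = -4*(-46 + 31*5) - 7 = -4*(-46 + 155) - 7 = -4*109 - 7 = -436 - 7 = -443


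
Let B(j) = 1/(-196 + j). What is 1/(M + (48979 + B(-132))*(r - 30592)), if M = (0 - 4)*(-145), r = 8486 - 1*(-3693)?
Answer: -328/295806698603 ≈ -1.1088e-9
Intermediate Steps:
r = 12179 (r = 8486 + 3693 = 12179)
M = 580 (M = -4*(-145) = 580)
1/(M + (48979 + B(-132))*(r - 30592)) = 1/(580 + (48979 + 1/(-196 - 132))*(12179 - 30592)) = 1/(580 + (48979 + 1/(-328))*(-18413)) = 1/(580 + (48979 - 1/328)*(-18413)) = 1/(580 + (16065111/328)*(-18413)) = 1/(580 - 295806888843/328) = 1/(-295806698603/328) = -328/295806698603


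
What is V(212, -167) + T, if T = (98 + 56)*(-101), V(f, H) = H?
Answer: -15721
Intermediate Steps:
T = -15554 (T = 154*(-101) = -15554)
V(212, -167) + T = -167 - 15554 = -15721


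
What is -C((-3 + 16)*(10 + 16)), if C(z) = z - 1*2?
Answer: -336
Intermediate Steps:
C(z) = -2 + z (C(z) = z - 2 = -2 + z)
-C((-3 + 16)*(10 + 16)) = -(-2 + (-3 + 16)*(10 + 16)) = -(-2 + 13*26) = -(-2 + 338) = -1*336 = -336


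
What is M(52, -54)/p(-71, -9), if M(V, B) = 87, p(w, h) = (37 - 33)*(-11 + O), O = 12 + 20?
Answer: 29/28 ≈ 1.0357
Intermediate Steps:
O = 32
p(w, h) = 84 (p(w, h) = (37 - 33)*(-11 + 32) = 4*21 = 84)
M(52, -54)/p(-71, -9) = 87/84 = 87*(1/84) = 29/28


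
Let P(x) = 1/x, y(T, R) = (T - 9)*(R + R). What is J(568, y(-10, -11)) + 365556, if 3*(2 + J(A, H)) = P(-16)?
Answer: 17546591/48 ≈ 3.6555e+5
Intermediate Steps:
y(T, R) = 2*R*(-9 + T) (y(T, R) = (-9 + T)*(2*R) = 2*R*(-9 + T))
J(A, H) = -97/48 (J(A, H) = -2 + (⅓)/(-16) = -2 + (⅓)*(-1/16) = -2 - 1/48 = -97/48)
J(568, y(-10, -11)) + 365556 = -97/48 + 365556 = 17546591/48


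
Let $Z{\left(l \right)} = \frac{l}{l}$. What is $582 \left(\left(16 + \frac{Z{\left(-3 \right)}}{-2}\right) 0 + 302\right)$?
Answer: $175764$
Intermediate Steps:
$Z{\left(l \right)} = 1$
$582 \left(\left(16 + \frac{Z{\left(-3 \right)}}{-2}\right) 0 + 302\right) = 582 \left(\left(16 + 1 \frac{1}{-2}\right) 0 + 302\right) = 582 \left(\left(16 + 1 \left(- \frac{1}{2}\right)\right) 0 + 302\right) = 582 \left(\left(16 - \frac{1}{2}\right) 0 + 302\right) = 582 \left(\frac{31}{2} \cdot 0 + 302\right) = 582 \left(0 + 302\right) = 582 \cdot 302 = 175764$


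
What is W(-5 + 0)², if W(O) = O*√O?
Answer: -125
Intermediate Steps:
W(O) = O^(3/2)
W(-5 + 0)² = ((-5 + 0)^(3/2))² = ((-5)^(3/2))² = (-5*I*√5)² = -125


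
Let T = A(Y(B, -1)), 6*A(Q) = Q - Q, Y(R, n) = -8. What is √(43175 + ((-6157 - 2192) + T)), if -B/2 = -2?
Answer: √34826 ≈ 186.62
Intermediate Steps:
B = 4 (B = -2*(-2) = 4)
A(Q) = 0 (A(Q) = (Q - Q)/6 = (⅙)*0 = 0)
T = 0
√(43175 + ((-6157 - 2192) + T)) = √(43175 + ((-6157 - 2192) + 0)) = √(43175 + (-8349 + 0)) = √(43175 - 8349) = √34826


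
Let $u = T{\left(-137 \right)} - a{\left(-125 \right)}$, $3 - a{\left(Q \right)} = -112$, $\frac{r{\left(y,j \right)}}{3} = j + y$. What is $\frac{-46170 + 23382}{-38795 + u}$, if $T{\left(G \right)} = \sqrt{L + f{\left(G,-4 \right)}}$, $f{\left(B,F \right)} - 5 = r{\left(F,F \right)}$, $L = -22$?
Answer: $\frac{886681080}{1513988141} + \frac{22788 i \sqrt{41}}{1513988141} \approx 0.58566 + 9.6377 \cdot 10^{-5} i$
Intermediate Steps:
$r{\left(y,j \right)} = 3 j + 3 y$ ($r{\left(y,j \right)} = 3 \left(j + y\right) = 3 j + 3 y$)
$f{\left(B,F \right)} = 5 + 6 F$ ($f{\left(B,F \right)} = 5 + \left(3 F + 3 F\right) = 5 + 6 F$)
$a{\left(Q \right)} = 115$ ($a{\left(Q \right)} = 3 - -112 = 3 + 112 = 115$)
$T{\left(G \right)} = i \sqrt{41}$ ($T{\left(G \right)} = \sqrt{-22 + \left(5 + 6 \left(-4\right)\right)} = \sqrt{-22 + \left(5 - 24\right)} = \sqrt{-22 - 19} = \sqrt{-41} = i \sqrt{41}$)
$u = -115 + i \sqrt{41}$ ($u = i \sqrt{41} - 115 = -115 + i \sqrt{41} \approx -115.0 + 6.4031 i$)
$\frac{-46170 + 23382}{-38795 + u} = \frac{-46170 + 23382}{-38795 - \left(115 - i \sqrt{41}\right)} = - \frac{22788}{-38910 + i \sqrt{41}}$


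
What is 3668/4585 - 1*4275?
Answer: -21371/5 ≈ -4274.2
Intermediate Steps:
3668/4585 - 1*4275 = 3668*(1/4585) - 4275 = 4/5 - 4275 = -21371/5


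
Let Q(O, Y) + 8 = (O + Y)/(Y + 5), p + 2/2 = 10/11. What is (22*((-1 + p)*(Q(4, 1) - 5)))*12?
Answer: 3504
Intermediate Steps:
p = -1/11 (p = -1 + 10/11 = -1/11 ≈ -0.090909)
Q(O, Y) = -8 + (O + Y)/(5 + Y) (Q(O, Y) = -8 + (O + Y)/(Y + 5) = -8 + (O + Y)/(5 + Y))
(22*((-1 + p)*(Q(4, 1) - 5)))*12 = (22*((-1 - 1/11)*((-40 + 4 - 7*1)/(5 + 1) - 5)))*12 = (22*(-12*((-40 + 4 - 7)/6 - 5)/11))*12 = (22*(-12*((⅙)*(-43) - 5)/11))*12 = (22*(-12*(-43/6 - 5)/11))*12 = (22*(-12/11*(-73/6)))*12 = (22*(146/11))*12 = 292*12 = 3504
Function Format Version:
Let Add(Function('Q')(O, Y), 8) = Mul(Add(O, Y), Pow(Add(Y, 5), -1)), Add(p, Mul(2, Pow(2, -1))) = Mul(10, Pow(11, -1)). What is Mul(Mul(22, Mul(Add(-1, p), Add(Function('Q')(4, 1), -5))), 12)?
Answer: 3504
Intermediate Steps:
p = Rational(-1, 11) (p = Add(-1, Mul(10, Pow(11, -1))) = Add(-1, Mul(10, Rational(1, 11))) = Add(-1, Rational(10, 11)) = Rational(-1, 11) ≈ -0.090909)
Function('Q')(O, Y) = Add(-8, Mul(Pow(Add(5, Y), -1), Add(O, Y))) (Function('Q')(O, Y) = Add(-8, Mul(Add(O, Y), Pow(Add(Y, 5), -1))) = Add(-8, Mul(Add(O, Y), Pow(Add(5, Y), -1))) = Add(-8, Mul(Pow(Add(5, Y), -1), Add(O, Y))))
Mul(Mul(22, Mul(Add(-1, p), Add(Function('Q')(4, 1), -5))), 12) = Mul(Mul(22, Mul(Add(-1, Rational(-1, 11)), Add(Mul(Pow(Add(5, 1), -1), Add(-40, 4, Mul(-7, 1))), -5))), 12) = Mul(Mul(22, Mul(Rational(-12, 11), Add(Mul(Pow(6, -1), Add(-40, 4, -7)), -5))), 12) = Mul(Mul(22, Mul(Rational(-12, 11), Add(Mul(Rational(1, 6), -43), -5))), 12) = Mul(Mul(22, Mul(Rational(-12, 11), Add(Rational(-43, 6), -5))), 12) = Mul(Mul(22, Mul(Rational(-12, 11), Rational(-73, 6))), 12) = Mul(Mul(22, Rational(146, 11)), 12) = Mul(292, 12) = 3504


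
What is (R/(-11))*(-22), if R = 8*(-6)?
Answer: -96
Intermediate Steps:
R = -48
(R/(-11))*(-22) = -48/(-11)*(-22) = -48*(-1/11)*(-22) = (48/11)*(-22) = -96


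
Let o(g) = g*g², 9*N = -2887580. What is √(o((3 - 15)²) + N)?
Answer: 2*√5996569/3 ≈ 1632.5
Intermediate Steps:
N = -2887580/9 (N = (⅑)*(-2887580) = -2887580/9 ≈ -3.2084e+5)
o(g) = g³
√(o((3 - 15)²) + N) = √(((3 - 15)²)³ - 2887580/9) = √(((-12)²)³ - 2887580/9) = √(144³ - 2887580/9) = √(2985984 - 2887580/9) = √(23986276/9) = 2*√5996569/3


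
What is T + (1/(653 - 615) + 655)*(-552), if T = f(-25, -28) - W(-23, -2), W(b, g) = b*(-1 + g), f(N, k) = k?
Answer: -6871759/19 ≈ -3.6167e+5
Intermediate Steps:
T = -97 (T = -28 - (-23)*(-1 - 2) = -28 - (-23)*(-3) = -28 - 1*69 = -28 - 69 = -97)
T + (1/(653 - 615) + 655)*(-552) = -97 + (1/(653 - 615) + 655)*(-552) = -97 + (1/38 + 655)*(-552) = -97 + (24891/38)*(-552) = -97 - 6869916/19 = -6871759/19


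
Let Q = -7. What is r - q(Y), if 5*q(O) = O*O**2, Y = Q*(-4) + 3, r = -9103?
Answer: -75306/5 ≈ -15061.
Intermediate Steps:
Y = 31 (Y = -7*(-4) + 3 = 28 + 3 = 31)
q(O) = O**3/5 (q(O) = (O*O**2)/5 = O**3/5)
r - q(Y) = -9103 - 31**3/5 = -9103 - 29791/5 = -75306/5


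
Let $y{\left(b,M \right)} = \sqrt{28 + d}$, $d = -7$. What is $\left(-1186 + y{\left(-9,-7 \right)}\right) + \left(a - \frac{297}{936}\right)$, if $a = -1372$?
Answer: $- \frac{266065}{104} + \sqrt{21} \approx -2553.7$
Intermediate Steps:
$y{\left(b,M \right)} = \sqrt{21}$ ($y{\left(b,M \right)} = \sqrt{28 - 7} = \sqrt{21}$)
$\left(-1186 + y{\left(-9,-7 \right)}\right) + \left(a - \frac{297}{936}\right) = \left(-1186 + \sqrt{21}\right) - \left(1372 + \frac{297}{936}\right) = \left(-1186 + \sqrt{21}\right) - \left(1372 + 297 \cdot \frac{1}{936}\right) = \left(-1186 + \sqrt{21}\right) - \frac{142721}{104} = - \frac{266065}{104} + \sqrt{21}$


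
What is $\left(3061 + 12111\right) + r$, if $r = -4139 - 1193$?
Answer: $9840$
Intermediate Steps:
$r = -5332$ ($r = -4139 - 1193 = -5332$)
$\left(3061 + 12111\right) + r = \left(3061 + 12111\right) - 5332 = 15172 - 5332 = 9840$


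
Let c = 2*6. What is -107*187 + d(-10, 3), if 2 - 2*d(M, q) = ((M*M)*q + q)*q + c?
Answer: -40937/2 ≈ -20469.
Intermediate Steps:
c = 12
d(M, q) = -5 - q*(q + q*M²)/2 (d(M, q) = 1 - (((M*M)*q + q)*q + 12)/2 = 1 - ((M²*q + q)*q + 12)/2 = 1 - ((q*M² + q)*q + 12)/2 = 1 - ((q + q*M²)*q + 12)/2 = 1 - (q*(q + q*M²) + 12)/2 = 1 - (12 + q*(q + q*M²))/2 = 1 + (-6 - q*(q + q*M²)/2) = -5 - q*(q + q*M²)/2)
-107*187 + d(-10, 3) = -107*187 + (-5 - ½*3² - ½*(-10)²*3²) = -20009 + (-5 - ½*9 - ½*100*9) = -20009 + (-5 - 9/2 - 450) = -20009 - 919/2 = -40937/2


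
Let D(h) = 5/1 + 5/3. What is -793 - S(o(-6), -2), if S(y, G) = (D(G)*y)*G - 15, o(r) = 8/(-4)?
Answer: -2414/3 ≈ -804.67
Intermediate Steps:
o(r) = -2 (o(r) = 8*(-¼) = -2)
D(h) = 20/3 (D(h) = 5*1 + 5*(⅓) = 5 + 5/3 = 20/3)
S(y, G) = -15 + 20*G*y/3 (S(y, G) = (20*y/3)*G - 15 = 20*G*y/3 - 15 = -15 + 20*G*y/3)
-793 - S(o(-6), -2) = -793 - (-15 + (20/3)*(-2)*(-2)) = -793 - (-15 + 80/3) = -793 - 1*35/3 = -793 - 35/3 = -2414/3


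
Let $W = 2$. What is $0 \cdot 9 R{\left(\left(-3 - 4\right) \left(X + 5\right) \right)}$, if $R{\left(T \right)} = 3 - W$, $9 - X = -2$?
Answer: $0$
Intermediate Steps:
$X = 11$ ($X = 9 - -2 = 9 + 2 = 11$)
$R{\left(T \right)} = 1$ ($R{\left(T \right)} = 3 - 2 = 1$)
$0 \cdot 9 R{\left(\left(-3 - 4\right) \left(X + 5\right) \right)} = 0 \cdot 9 \cdot 1 = 0 \cdot 1 = 0$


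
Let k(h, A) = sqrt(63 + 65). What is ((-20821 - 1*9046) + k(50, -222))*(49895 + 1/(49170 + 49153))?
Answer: -146522307710562/98323 + 39246608688*sqrt(2)/98323 ≈ -1.4896e+9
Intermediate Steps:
k(h, A) = 8*sqrt(2) (k(h, A) = sqrt(128) = 8*sqrt(2))
((-20821 - 1*9046) + k(50, -222))*(49895 + 1/(49170 + 49153)) = ((-20821 - 1*9046) + 8*sqrt(2))*(49895 + 1/(49170 + 49153)) = ((-20821 - 9046) + 8*sqrt(2))*(49895 + 1/98323) = (-29867 + 8*sqrt(2))*(49895 + 1/98323) = (-29867 + 8*sqrt(2))*(4905826086/98323) = -146522307710562/98323 + 39246608688*sqrt(2)/98323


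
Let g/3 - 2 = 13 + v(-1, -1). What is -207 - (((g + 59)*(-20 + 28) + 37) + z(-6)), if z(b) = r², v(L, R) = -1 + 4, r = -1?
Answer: -1149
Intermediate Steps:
v(L, R) = 3
z(b) = 1 (z(b) = (-1)² = 1)
g = 54 (g = 6 + 3*(13 + 3) = 6 + 3*16 = 6 + 48 = 54)
-207 - (((g + 59)*(-20 + 28) + 37) + z(-6)) = -207 - (((54 + 59)*(-20 + 28) + 37) + 1) = -207 - ((113*8 + 37) + 1) = -207 - ((904 + 37) + 1) = -207 - (941 + 1) = -207 - 1*942 = -207 - 942 = -1149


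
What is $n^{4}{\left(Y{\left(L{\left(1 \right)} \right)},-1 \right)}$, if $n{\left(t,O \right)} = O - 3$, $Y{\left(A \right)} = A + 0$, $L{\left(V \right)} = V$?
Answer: $256$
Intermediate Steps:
$Y{\left(A \right)} = A$
$n{\left(t,O \right)} = -3 + O$
$n^{4}{\left(Y{\left(L{\left(1 \right)} \right)},-1 \right)} = \left(-3 - 1\right)^{4} = \left(-4\right)^{4} = 256$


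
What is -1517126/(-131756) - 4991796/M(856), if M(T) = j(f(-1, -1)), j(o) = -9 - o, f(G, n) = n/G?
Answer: 164428561259/329390 ≈ 4.9919e+5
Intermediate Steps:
M(T) = -10 (M(T) = -9 - (-1)/(-1) = -9 - (-1)*(-1) = -9 - 1*1 = -9 - 1 = -10)
-1517126/(-131756) - 4991796/M(856) = -1517126/(-131756) - 4991796/(-10) = -1517126*(-1/131756) - 4991796*(-⅒) = 758563/65878 + 2495898/5 = 164428561259/329390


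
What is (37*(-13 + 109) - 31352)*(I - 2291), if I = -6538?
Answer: 245446200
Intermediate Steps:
(37*(-13 + 109) - 31352)*(I - 2291) = (37*(-13 + 109) - 31352)*(-6538 - 2291) = (37*96 - 31352)*(-8829) = (3552 - 31352)*(-8829) = -27800*(-8829) = 245446200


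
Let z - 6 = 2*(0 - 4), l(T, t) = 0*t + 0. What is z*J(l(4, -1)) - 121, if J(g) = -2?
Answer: -117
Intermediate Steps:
l(T, t) = 0 (l(T, t) = 0 + 0 = 0)
z = -2 (z = 6 + 2*(0 - 4) = 6 + 2*(-4) = 6 - 8 = -2)
z*J(l(4, -1)) - 121 = -2*(-2) - 121 = 4 - 121 = -117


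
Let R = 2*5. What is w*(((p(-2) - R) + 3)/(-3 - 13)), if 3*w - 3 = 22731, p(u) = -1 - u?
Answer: 11367/4 ≈ 2841.8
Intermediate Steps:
R = 10
w = 7578 (w = 1 + (1/3)*22731 = 1 + 7577 = 7578)
w*(((p(-2) - R) + 3)/(-3 - 13)) = 7578*((((-1 - 1*(-2)) - 1*10) + 3)/(-3 - 13)) = 7578*((((-1 + 2) - 10) + 3)/(-16)) = 7578*(((1 - 10) + 3)*(-1/16)) = 7578*((-9 + 3)*(-1/16)) = 7578*(-6*(-1/16)) = 7578*(3/8) = 11367/4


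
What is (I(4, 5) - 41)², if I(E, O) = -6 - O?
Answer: 2704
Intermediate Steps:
(I(4, 5) - 41)² = ((-6 - 1*5) - 41)² = ((-6 - 5) - 41)² = (-11 - 41)² = (-52)² = 2704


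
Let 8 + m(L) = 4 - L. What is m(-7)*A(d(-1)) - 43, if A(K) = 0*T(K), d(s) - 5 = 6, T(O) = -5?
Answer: -43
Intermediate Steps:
d(s) = 11 (d(s) = 5 + 6 = 11)
A(K) = 0 (A(K) = 0*(-5) = 0)
m(L) = -4 - L (m(L) = -8 + (4 - L) = -4 - L)
m(-7)*A(d(-1)) - 43 = (-4 - 1*(-7))*0 - 43 = (-4 + 7)*0 - 43 = 3*0 - 43 = 0 - 43 = -43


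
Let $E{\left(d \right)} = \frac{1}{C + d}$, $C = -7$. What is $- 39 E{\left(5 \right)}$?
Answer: $\frac{39}{2} \approx 19.5$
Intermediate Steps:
$E{\left(d \right)} = \frac{1}{-7 + d}$
$- 39 E{\left(5 \right)} = - \frac{39}{-7 + 5} = - \frac{39}{-2} = \left(-39\right) \left(- \frac{1}{2}\right) = \frac{39}{2}$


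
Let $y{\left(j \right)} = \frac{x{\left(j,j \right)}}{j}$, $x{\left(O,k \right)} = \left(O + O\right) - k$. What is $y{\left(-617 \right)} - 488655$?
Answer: $-488654$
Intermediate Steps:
$x{\left(O,k \right)} = - k + 2 O$ ($x{\left(O,k \right)} = 2 O - k = - k + 2 O$)
$y{\left(j \right)} = 1$ ($y{\left(j \right)} = \frac{- j + 2 j}{j} = \frac{j}{j} = 1$)
$y{\left(-617 \right)} - 488655 = 1 - 488655 = -488654$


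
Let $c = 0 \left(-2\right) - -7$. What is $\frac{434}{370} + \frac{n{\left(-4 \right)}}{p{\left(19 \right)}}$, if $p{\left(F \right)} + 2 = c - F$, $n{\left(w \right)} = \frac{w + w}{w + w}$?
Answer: $\frac{2853}{2590} \approx 1.1015$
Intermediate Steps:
$c = 7$ ($c = 0 + 7 = 7$)
$n{\left(w \right)} = 1$ ($n{\left(w \right)} = \frac{2 w}{2 w} = 2 w \frac{1}{2 w} = 1$)
$p{\left(F \right)} = 5 - F$ ($p{\left(F \right)} = -2 - \left(-7 + F\right) = 5 - F$)
$\frac{434}{370} + \frac{n{\left(-4 \right)}}{p{\left(19 \right)}} = \frac{434}{370} + 1 \frac{1}{5 - 19} = 434 \cdot \frac{1}{370} + 1 \frac{1}{5 - 19} = \frac{217}{185} + 1 \frac{1}{-14} = \frac{217}{185} + 1 \left(- \frac{1}{14}\right) = \frac{217}{185} - \frac{1}{14} = \frac{2853}{2590}$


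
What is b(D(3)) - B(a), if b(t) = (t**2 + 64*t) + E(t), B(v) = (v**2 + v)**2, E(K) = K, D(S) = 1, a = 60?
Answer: -13395534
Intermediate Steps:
B(v) = (v + v**2)**2
b(t) = t**2 + 65*t (b(t) = (t**2 + 64*t) + t = t**2 + 65*t)
b(D(3)) - B(a) = 1*(65 + 1) - 60**2*(1 + 60)**2 = 1*66 - 3600*61**2 = 66 - 3600*3721 = 66 - 1*13395600 = 66 - 13395600 = -13395534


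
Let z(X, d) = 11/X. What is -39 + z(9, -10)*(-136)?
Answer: -1847/9 ≈ -205.22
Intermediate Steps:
-39 + z(9, -10)*(-136) = -39 + (11/9)*(-136) = -39 - 1496/9 = -1847/9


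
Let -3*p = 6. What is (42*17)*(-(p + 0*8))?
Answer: 1428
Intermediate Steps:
p = -2 (p = -1/3*6 = -2)
(42*17)*(-(p + 0*8)) = (42*17)*(-(-2 + 0*8)) = 714*(-(-2 + 0)) = 714*(-1*(-2)) = 714*2 = 1428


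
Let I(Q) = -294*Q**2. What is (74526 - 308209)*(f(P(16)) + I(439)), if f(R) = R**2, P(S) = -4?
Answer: 13240468965314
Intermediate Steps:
(74526 - 308209)*(f(P(16)) + I(439)) = (74526 - 308209)*((-4)**2 - 294*439**2) = -233683*(16 - 294*192721) = -233683*(16 - 56659974) = -233683*(-56659958) = 13240468965314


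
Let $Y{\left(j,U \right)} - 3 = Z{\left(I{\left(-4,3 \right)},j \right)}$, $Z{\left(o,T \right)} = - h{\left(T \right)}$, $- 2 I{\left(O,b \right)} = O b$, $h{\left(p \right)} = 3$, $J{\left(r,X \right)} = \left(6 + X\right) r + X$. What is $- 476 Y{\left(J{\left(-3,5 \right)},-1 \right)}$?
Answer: $0$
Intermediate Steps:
$J{\left(r,X \right)} = X + r \left(6 + X\right)$ ($J{\left(r,X \right)} = r \left(6 + X\right) + X = X + r \left(6 + X\right)$)
$I{\left(O,b \right)} = - \frac{O b}{2}$
$Z{\left(o,T \right)} = -3$ ($Z{\left(o,T \right)} = \left(-1\right) 3 = -3$)
$Y{\left(j,U \right)} = 0$ ($Y{\left(j,U \right)} = 3 - 3 = 0$)
$- 476 Y{\left(J{\left(-3,5 \right)},-1 \right)} = \left(-476\right) 0 = 0$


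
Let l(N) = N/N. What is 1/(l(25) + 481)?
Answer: 1/482 ≈ 0.0020747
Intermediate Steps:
l(N) = 1
1/(l(25) + 481) = 1/(1 + 481) = 1/482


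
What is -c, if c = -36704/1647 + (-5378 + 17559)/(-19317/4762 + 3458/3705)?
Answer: 1441224488258/367424289 ≈ 3922.5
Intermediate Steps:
c = -1441224488258/367424289 (c = -36704*1/1647 + 12181/(-19317*1/4762 + 3458*(1/3705)) = -36704/1647 + 12181/(-19317/4762 + 14/15) = -36704/1647 + 12181/(-223087/71430) = -36704/1647 + 12181*(-71430/223087) = -36704/1647 - 870088830/223087 = -1441224488258/367424289 ≈ -3922.5)
-c = -1*(-1441224488258/367424289) = 1441224488258/367424289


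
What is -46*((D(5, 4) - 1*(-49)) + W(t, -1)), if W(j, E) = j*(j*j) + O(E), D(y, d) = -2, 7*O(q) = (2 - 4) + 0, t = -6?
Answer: 54510/7 ≈ 7787.1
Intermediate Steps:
O(q) = -2/7 (O(q) = ((2 - 4) + 0)/7 = (-2 + 0)/7 = (⅐)*(-2) = -2/7)
W(j, E) = -2/7 + j³ (W(j, E) = j*(j*j) - 2/7 = j*j² - 2/7 = j³ - 2/7 = -2/7 + j³)
-46*((D(5, 4) - 1*(-49)) + W(t, -1)) = -46*((-2 - 1*(-49)) + (-2/7 + (-6)³)) = -46*((-2 + 49) + (-2/7 - 216)) = -46*(47 - 1514/7) = -46*(-1185/7) = 54510/7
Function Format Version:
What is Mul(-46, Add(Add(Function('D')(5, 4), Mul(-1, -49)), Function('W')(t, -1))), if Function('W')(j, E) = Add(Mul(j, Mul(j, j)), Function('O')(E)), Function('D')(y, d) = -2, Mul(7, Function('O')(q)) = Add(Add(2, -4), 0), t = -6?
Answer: Rational(54510, 7) ≈ 7787.1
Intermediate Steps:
Function('O')(q) = Rational(-2, 7) (Function('O')(q) = Mul(Rational(1, 7), Add(Add(2, -4), 0)) = Mul(Rational(1, 7), Add(-2, 0)) = Mul(Rational(1, 7), -2) = Rational(-2, 7))
Function('W')(j, E) = Add(Rational(-2, 7), Pow(j, 3)) (Function('W')(j, E) = Add(Mul(j, Mul(j, j)), Rational(-2, 7)) = Add(Mul(j, Pow(j, 2)), Rational(-2, 7)) = Add(Pow(j, 3), Rational(-2, 7)) = Add(Rational(-2, 7), Pow(j, 3)))
Mul(-46, Add(Add(Function('D')(5, 4), Mul(-1, -49)), Function('W')(t, -1))) = Mul(-46, Add(Add(-2, Mul(-1, -49)), Add(Rational(-2, 7), Pow(-6, 3)))) = Mul(-46, Add(Add(-2, 49), Add(Rational(-2, 7), -216))) = Mul(-46, Add(47, Rational(-1514, 7))) = Mul(-46, Rational(-1185, 7)) = Rational(54510, 7)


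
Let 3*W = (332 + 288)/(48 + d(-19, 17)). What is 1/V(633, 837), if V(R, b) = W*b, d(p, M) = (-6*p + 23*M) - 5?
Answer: 137/43245 ≈ 0.0031680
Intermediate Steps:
d(p, M) = -5 - 6*p + 23*M
W = 155/411 (W = ((332 + 288)/(48 + (-5 - 6*(-19) + 23*17)))/3 = (620/(48 + (-5 + 114 + 391)))/3 = (620/(48 + 500))/3 = (620/548)/3 = (620*(1/548))/3 = (⅓)*(155/137) = 155/411 ≈ 0.37713)
V(R, b) = 155*b/411
1/V(633, 837) = 1/((155/411)*837) = 1/(43245/137) = 137/43245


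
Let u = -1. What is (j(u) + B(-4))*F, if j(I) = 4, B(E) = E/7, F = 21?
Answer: 72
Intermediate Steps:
B(E) = E/7 (B(E) = E*(⅐) = E/7)
(j(u) + B(-4))*F = (4 + (⅐)*(-4))*21 = (4 - 4/7)*21 = (24/7)*21 = 72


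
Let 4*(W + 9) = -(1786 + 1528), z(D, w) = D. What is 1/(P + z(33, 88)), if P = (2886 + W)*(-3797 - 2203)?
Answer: -1/12290967 ≈ -8.1361e-8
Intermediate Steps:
W = -1675/2 (W = -9 + (-(1786 + 1528))/4 = -9 + (-1*3314)/4 = -9 + (¼)*(-3314) = -9 - 1657/2 = -1675/2 ≈ -837.50)
P = -12291000 (P = (2886 - 1675/2)*(-3797 - 2203) = (4097/2)*(-6000) = -12291000)
1/(P + z(33, 88)) = 1/(-12291000 + 33) = 1/(-12290967) = -1/12290967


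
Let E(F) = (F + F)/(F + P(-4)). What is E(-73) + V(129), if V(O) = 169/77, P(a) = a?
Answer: 45/11 ≈ 4.0909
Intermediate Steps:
E(F) = 2*F/(-4 + F) (E(F) = (F + F)/(F - 4) = (2*F)/(-4 + F) = 2*F/(-4 + F))
V(O) = 169/77 (V(O) = 169*(1/77) = 169/77)
E(-73) + V(129) = 2*(-73)/(-4 - 73) + 169/77 = 2*(-73)/(-77) + 169/77 = 2*(-73)*(-1/77) + 169/77 = 146/77 + 169/77 = 45/11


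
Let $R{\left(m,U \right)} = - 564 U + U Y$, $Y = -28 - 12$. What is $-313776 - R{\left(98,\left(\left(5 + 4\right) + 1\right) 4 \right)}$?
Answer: $-289616$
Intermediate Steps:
$Y = -40$ ($Y = -28 - 12 = -40$)
$R{\left(m,U \right)} = - 604 U$ ($R{\left(m,U \right)} = - 564 U + U \left(-40\right) = - 564 U - 40 U = - 604 U$)
$-313776 - R{\left(98,\left(\left(5 + 4\right) + 1\right) 4 \right)} = -313776 - - 604 \left(\left(5 + 4\right) + 1\right) 4 = -313776 - - 604 \left(9 + 1\right) 4 = -313776 - - 604 \cdot 10 \cdot 4 = -313776 - \left(-604\right) 40 = -313776 - -24160 = -313776 + 24160 = -289616$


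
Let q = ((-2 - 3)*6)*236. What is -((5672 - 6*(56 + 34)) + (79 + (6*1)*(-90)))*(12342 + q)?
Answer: -24578802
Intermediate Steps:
q = -7080 (q = -5*6*236 = -30*236 = -7080)
-((5672 - 6*(56 + 34)) + (79 + (6*1)*(-90)))*(12342 + q) = -((5672 - 6*(56 + 34)) + (79 + (6*1)*(-90)))*(12342 - 7080) = -((5672 - 6*90) + (79 + 6*(-90)))*5262 = -((5672 - 540) + (79 - 540))*5262 = -(5132 - 461)*5262 = -4671*5262 = -1*24578802 = -24578802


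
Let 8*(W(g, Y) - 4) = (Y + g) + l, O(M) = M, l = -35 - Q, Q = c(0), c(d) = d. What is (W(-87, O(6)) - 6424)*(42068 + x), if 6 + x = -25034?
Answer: -109566666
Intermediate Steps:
Q = 0
x = -25040 (x = -6 - 25034 = -25040)
l = -35 (l = -35 - 1*0 = -35 + 0 = -35)
W(g, Y) = -3/8 + Y/8 + g/8 (W(g, Y) = 4 + ((Y + g) - 35)/8 = 4 + (-35 + Y + g)/8 = 4 + (-35/8 + Y/8 + g/8) = -3/8 + Y/8 + g/8)
(W(-87, O(6)) - 6424)*(42068 + x) = ((-3/8 + (1/8)*6 + (1/8)*(-87)) - 6424)*(42068 - 25040) = ((-3/8 + 3/4 - 87/8) - 6424)*17028 = (-21/2 - 6424)*17028 = -12869/2*17028 = -109566666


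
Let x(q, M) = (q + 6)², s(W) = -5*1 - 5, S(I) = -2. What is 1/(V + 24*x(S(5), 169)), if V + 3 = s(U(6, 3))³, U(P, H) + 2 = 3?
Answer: -1/619 ≈ -0.0016155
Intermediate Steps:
U(P, H) = 1 (U(P, H) = -2 + 3 = 1)
s(W) = -10 (s(W) = -5 - 5 = -10)
x(q, M) = (6 + q)²
V = -1003 (V = -3 + (-10)³ = -3 - 1000 = -1003)
1/(V + 24*x(S(5), 169)) = 1/(-1003 + 24*(6 - 2)²) = 1/(-1003 + 24*4²) = 1/(-1003 + 24*16) = 1/(-1003 + 384) = 1/(-619) = -1/619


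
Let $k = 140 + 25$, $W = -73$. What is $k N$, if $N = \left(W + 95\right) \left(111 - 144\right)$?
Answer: $-119790$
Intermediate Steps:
$k = 165$
$N = -726$ ($N = \left(-73 + 95\right) \left(111 - 144\right) = 22 \left(-33\right) = -726$)
$k N = 165 \left(-726\right) = -119790$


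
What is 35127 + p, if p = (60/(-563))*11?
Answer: 19775841/563 ≈ 35126.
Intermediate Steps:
p = -660/563 (p = (60*(-1/563))*11 = -60/563*11 = -660/563 ≈ -1.1723)
35127 + p = 35127 - 660/563 = 19775841/563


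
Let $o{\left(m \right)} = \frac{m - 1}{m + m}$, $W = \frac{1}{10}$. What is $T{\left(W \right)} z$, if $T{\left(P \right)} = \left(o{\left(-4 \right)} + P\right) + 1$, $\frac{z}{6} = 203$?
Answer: $\frac{42021}{20} \approx 2101.1$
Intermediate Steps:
$z = 1218$ ($z = 6 \cdot 203 = 1218$)
$W = \frac{1}{10} \approx 0.1$
$o{\left(m \right)} = \frac{-1 + m}{2 m}$
$T{\left(P \right)} = \frac{13}{8} + P$ ($T{\left(P \right)} = \left(\frac{-1 - 4}{2 \left(-4\right)} + P\right) + 1 = \left(\frac{1}{2} \left(- \frac{1}{4}\right) \left(-5\right) + P\right) + 1 = \left(\frac{5}{8} + P\right) + 1 = \frac{13}{8} + P$)
$T{\left(W \right)} z = \left(\frac{13}{8} + \frac{1}{10}\right) 1218 = \frac{69}{40} \cdot 1218 = \frac{42021}{20}$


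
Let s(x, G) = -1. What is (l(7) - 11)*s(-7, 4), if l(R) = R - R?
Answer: 11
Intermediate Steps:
l(R) = 0
(l(7) - 11)*s(-7, 4) = (0 - 11)*(-1) = -11*(-1) = 11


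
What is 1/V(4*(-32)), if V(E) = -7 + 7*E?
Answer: -1/903 ≈ -0.0011074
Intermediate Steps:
1/V(4*(-32)) = 1/(-7 + 7*(4*(-32))) = 1/(-7 + 7*(-128)) = 1/(-7 - 896) = 1/(-903) = -1/903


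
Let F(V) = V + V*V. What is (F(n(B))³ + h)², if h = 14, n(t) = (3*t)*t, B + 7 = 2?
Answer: 34296447254185404000196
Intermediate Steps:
B = -5 (B = -7 + 2 = -5)
n(t) = 3*t²
F(V) = V + V²
(F(n(B))³ + h)² = (((3*(-5)²)*(1 + 3*(-5)²))³ + 14)² = (((3*25)*(1 + 3*25))³ + 14)² = ((75*(1 + 75))³ + 14)² = ((75*76)³ + 14)² = (5700³ + 14)² = (185193000000 + 14)² = 185193000014² = 34296447254185404000196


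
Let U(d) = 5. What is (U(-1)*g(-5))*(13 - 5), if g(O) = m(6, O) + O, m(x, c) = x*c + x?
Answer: -1160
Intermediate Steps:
m(x, c) = x + c*x (m(x, c) = c*x + x = x + c*x)
g(O) = 6 + 7*O (g(O) = 6*(1 + O) + O = (6 + 6*O) + O = 6 + 7*O)
(U(-1)*g(-5))*(13 - 5) = (5*(6 + 7*(-5)))*(13 - 5) = (5*(6 - 35))*8 = (5*(-29))*8 = -145*8 = -1160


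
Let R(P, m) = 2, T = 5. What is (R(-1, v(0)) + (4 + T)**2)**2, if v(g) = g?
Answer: 6889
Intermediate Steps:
(R(-1, v(0)) + (4 + T)**2)**2 = (2 + (4 + 5)**2)**2 = (2 + 9**2)**2 = (2 + 81)**2 = 83**2 = 6889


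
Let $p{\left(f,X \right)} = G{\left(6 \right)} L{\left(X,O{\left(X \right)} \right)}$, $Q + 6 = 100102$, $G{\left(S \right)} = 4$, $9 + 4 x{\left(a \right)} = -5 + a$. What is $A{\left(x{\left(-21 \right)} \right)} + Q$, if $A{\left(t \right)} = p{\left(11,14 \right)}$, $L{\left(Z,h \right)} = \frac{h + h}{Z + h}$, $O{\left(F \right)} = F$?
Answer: $100100$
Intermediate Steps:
$x{\left(a \right)} = - \frac{7}{2} + \frac{a}{4}$ ($x{\left(a \right)} = - \frac{9}{4} + \frac{-5 + a}{4} = - \frac{9}{4} + \left(- \frac{5}{4} + \frac{a}{4}\right) = - \frac{7}{2} + \frac{a}{4}$)
$Q = 100096$ ($Q = -6 + 100102 = 100096$)
$L{\left(Z,h \right)} = \frac{2 h}{Z + h}$
$p{\left(f,X \right)} = 4$ ($p{\left(f,X \right)} = 4 \frac{2 X}{X + X} = 4 \frac{2 X}{2 X} = 4 \cdot 2 X \frac{1}{2 X} = 4 \cdot 1 = 4$)
$A{\left(t \right)} = 4$
$A{\left(x{\left(-21 \right)} \right)} + Q = 4 + 100096 = 100100$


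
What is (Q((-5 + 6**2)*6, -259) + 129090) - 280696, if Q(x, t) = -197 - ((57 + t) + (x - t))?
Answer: -152046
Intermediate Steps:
Q(x, t) = -254 - x (Q(x, t) = -197 - (57 + x) = -197 + (-57 - x) = -254 - x)
(Q((-5 + 6**2)*6, -259) + 129090) - 280696 = ((-254 - (-5 + 6**2)*6) + 129090) - 280696 = ((-254 - (-5 + 36)*6) + 129090) - 280696 = ((-254 - 31*6) + 129090) - 280696 = ((-254 - 1*186) + 129090) - 280696 = ((-254 - 186) + 129090) - 280696 = (-440 + 129090) - 280696 = 128650 - 280696 = -152046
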